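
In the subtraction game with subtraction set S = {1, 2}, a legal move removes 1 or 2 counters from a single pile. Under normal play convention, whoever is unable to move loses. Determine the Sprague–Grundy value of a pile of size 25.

1

G(0) = 0
G(1) = mex{0} = 1
G(2) = mex{1,0} = 2
G(3) = mex{2,1} = 0
G(4) = mex{0,2} = 1
G(5) = mex{1,0} = 2
G(6) = mex{2,1} = 0
G(7) = mex{0,2} = 1
G(8) = mex{1,0} = 2
G(9) = mex{2,1} = 0
G(10) = mex{0,2} = 1
G(11) = mex{1,0} = 2
G(12) = mex{2,1} = 0
G(13) = mex{0,2} = 1
G(14) = mex{1,0} = 2
G(15) = mex{2,1} = 0
G(16) = mex{0,2} = 1
G(17) = mex{1,0} = 2
G(18) = mex{2,1} = 0
G(19) = mex{0,2} = 1
G(20) = mex{1,0} = 2
G(21) = mex{2,1} = 0
G(22) = mex{0,2} = 1
G(23) = mex{1,0} = 2
G(24) = mex{2,1} = 0
G(25) = mex{0,2} = 1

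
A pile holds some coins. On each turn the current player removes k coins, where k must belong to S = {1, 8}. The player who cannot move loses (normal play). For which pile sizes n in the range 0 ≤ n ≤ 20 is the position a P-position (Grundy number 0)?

0, 2, 4, 6, 9, 11, 13, 15, 18, 20

n :  0  1  2  3  4  5  6  7  8  9 10 11 12 13 14 15 16 17 18 19 20
G :  0  1  0  1  0  1  0  1  2  0  1  0  1  0  1  0  1  2  0  1  0
P-positions are exactly the n with G(n) = 0.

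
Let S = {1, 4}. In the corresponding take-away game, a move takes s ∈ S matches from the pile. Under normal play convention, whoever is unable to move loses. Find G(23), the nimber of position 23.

G(0) = 0
G(1) = mex{0} = 1
G(2) = mex{1} = 0
G(3) = mex{0} = 1
G(4) = mex{1,0} = 2
G(5) = mex{2,1} = 0
G(6) = mex{0,0} = 1
G(7) = mex{1,1} = 0
G(8) = mex{0,2} = 1
G(9) = mex{1,0} = 2
G(10) = mex{2,1} = 0
G(11) = mex{0,0} = 1
G(12) = mex{1,1} = 0
G(13) = mex{0,2} = 1
G(14) = mex{1,0} = 2
G(15) = mex{2,1} = 0
G(16) = mex{0,0} = 1
G(17) = mex{1,1} = 0
G(18) = mex{0,2} = 1
G(19) = mex{1,0} = 2
G(20) = mex{2,1} = 0
G(21) = mex{0,0} = 1
G(22) = mex{1,1} = 0
G(23) = mex{0,2} = 1

1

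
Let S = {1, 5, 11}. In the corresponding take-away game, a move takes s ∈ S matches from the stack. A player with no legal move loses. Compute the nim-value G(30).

n :  0  1  2  3  4  5  6  7  8  9 10 11 12 13 14 15 16 17 18 19 20 21 22 23 24 25 26 27 28 29 30
G :  0  1  0  1  0  1  0  1  0  1  0  1  0  1  0  1  0  1  0  1  0  1  0  1  0  1  0  1  0  1  0

0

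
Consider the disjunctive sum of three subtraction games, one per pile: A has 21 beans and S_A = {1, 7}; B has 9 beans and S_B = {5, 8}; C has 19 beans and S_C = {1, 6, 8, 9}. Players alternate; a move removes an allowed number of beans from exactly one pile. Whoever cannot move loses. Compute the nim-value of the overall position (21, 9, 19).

Pile A, S = {1, 7}:
n :  0  1  2  3  4  5  6  7  8  9 10 11 12 13 14 15 16 17 18 19 20 21
G :  0  1  0  1  0  1  0  1  0  1  0  1  0  1  0  1  0  1  0  1  0  1
G_A(21) = 1.
Pile B, S = {5, 8}:
n : 0 1 2 3 4 5 6 7 8 9
G : 0 0 0 0 0 1 1 1 1 1
G_B(9) = 1.
Pile C, S = {1, 6, 8, 9}:
G(0) = 0
G(1) = mex{0} = 1
G(2) = mex{1} = 0
G(3) = mex{0} = 1
G(4) = mex{1} = 0
G(5) = mex{0} = 1
G(6) = mex{1,0} = 2
G(7) = mex{2,1} = 0
G(8) = mex{0,0,0} = 1
G(9) = mex{1,1,1,0} = 2
G(10) = mex{2,0,0,1} = 3
G(11) = mex{3,1,1,0} = 2
G(12) = mex{2,2,0,1} = 3
G(13) = mex{3,0,1,0} = 2
G(14) = mex{2,1,2,1} = 0
G(15) = mex{0,2,0,2} = 1
G(16) = mex{1,3,1,0} = 2
G(17) = mex{2,2,2,1} = 0
G(18) = mex{0,3,3,2} = 1
G(19) = mex{1,2,2,3} = 0
G_C(19) = 0.
Combined Grundy value = 1 ⊕ 1 ⊕ 0 = 0.

0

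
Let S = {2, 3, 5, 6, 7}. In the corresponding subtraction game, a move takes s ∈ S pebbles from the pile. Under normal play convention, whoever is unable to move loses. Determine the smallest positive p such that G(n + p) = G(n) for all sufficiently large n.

n :  0  1  2  3  4  5  6  7  8  9 10 11 12 13 14 15 16 17 18 19
G :  0  0  1  1  2  2  3  3  4  0  0  1  1  2  2  3  3  4  0  0
G(n+9) = G(n) holds for n = 0,…,6 (a full window of length max(S) = 7), so the sequence is purely periodic with period 9.

9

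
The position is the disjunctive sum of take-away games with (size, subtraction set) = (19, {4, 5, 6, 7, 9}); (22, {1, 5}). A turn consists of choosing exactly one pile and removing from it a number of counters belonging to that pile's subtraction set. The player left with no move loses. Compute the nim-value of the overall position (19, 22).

Pile A, S = {4, 5, 6, 7, 9}:
n :  0  1  2  3  4  5  6  7  8  9 10 11 12 13 14 15 16 17 18 19
G :  0  0  0  0  1  1  1  1  2  2  2  2  3  0  0  0  0  1  1  1
G_A(19) = 1.
Pile B, S = {1, 5}:
G(0) = 0
G(1) = mex{0} = 1
G(2) = mex{1} = 0
G(3) = mex{0} = 1
G(4) = mex{1} = 0
G(5) = mex{0,0} = 1
G(6) = mex{1,1} = 0
G(7) = mex{0,0} = 1
G(8) = mex{1,1} = 0
G(9) = mex{0,0} = 1
G(10) = mex{1,1} = 0
G(11) = mex{0,0} = 1
G(12) = mex{1,1} = 0
G(13) = mex{0,0} = 1
G(14) = mex{1,1} = 0
G(15) = mex{0,0} = 1
G(16) = mex{1,1} = 0
G(17) = mex{0,0} = 1
G(18) = mex{1,1} = 0
G(19) = mex{0,0} = 1
G(20) = mex{1,1} = 0
G(21) = mex{0,0} = 1
G(22) = mex{1,1} = 0
G_B(22) = 0.
Combined Grundy value = 1 ⊕ 0 = 1.

1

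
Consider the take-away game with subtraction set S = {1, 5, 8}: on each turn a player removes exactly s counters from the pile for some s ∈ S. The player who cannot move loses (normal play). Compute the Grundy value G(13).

G(0) = 0
G(1) = mex{0} = 1
G(2) = mex{1} = 0
G(3) = mex{0} = 1
G(4) = mex{1} = 0
G(5) = mex{0,0} = 1
G(6) = mex{1,1} = 0
G(7) = mex{0,0} = 1
G(8) = mex{1,1,0} = 2
G(9) = mex{2,0,1} = 3
G(10) = mex{3,1,0} = 2
G(11) = mex{2,0,1} = 3
G(12) = mex{3,1,0} = 2
G(13) = mex{2,2,1} = 0

0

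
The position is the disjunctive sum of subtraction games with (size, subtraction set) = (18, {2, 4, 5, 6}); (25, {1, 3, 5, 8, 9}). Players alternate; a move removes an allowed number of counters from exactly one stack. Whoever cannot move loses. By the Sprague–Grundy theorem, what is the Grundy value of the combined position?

Stack A, S = {2, 4, 5, 6}:
G(0) = 0
G(1) = mex{} = 0
G(2) = mex{0} = 1
G(3) = mex{0} = 1
G(4) = mex{1,0} = 2
G(5) = mex{1,0,0} = 2
G(6) = mex{2,1,0,0} = 3
G(7) = mex{2,1,1,0} = 3
G(8) = mex{3,2,1,1} = 0
G(9) = mex{3,2,2,1} = 0
G(10) = mex{0,3,2,2} = 1
G(11) = mex{0,3,3,2} = 1
G(12) = mex{1,0,3,3} = 2
G(13) = mex{1,0,0,3} = 2
G(14) = mex{2,1,0,0} = 3
G(15) = mex{2,1,1,0} = 3
G(16) = mex{3,2,1,1} = 0
G(17) = mex{3,2,2,1} = 0
G(18) = mex{0,3,2,2} = 1
G_A(18) = 1.
Stack B, S = {1, 3, 5, 8, 9}:
G(0) = 0
G(1) = mex{0} = 1
G(2) = mex{1} = 0
G(3) = mex{0,0} = 1
G(4) = mex{1,1} = 0
G(5) = mex{0,0,0} = 1
G(6) = mex{1,1,1} = 0
G(7) = mex{0,0,0} = 1
G(8) = mex{1,1,1,0} = 2
G(9) = mex{2,0,0,1,0} = 3
G(10) = mex{3,1,1,0,1} = 2
G(11) = mex{2,2,0,1,0} = 3
G(12) = mex{3,3,1,0,1} = 2
G(13) = mex{2,2,2,1,0} = 3
G(14) = mex{3,3,3,0,1} = 2
G(15) = mex{2,2,2,1,0} = 3
G(16) = mex{3,3,3,2,1} = 0
G(17) = mex{0,2,2,3,2} = 1
G(18) = mex{1,3,3,2,3} = 0
G(19) = mex{0,0,2,3,2} = 1
G(20) = mex{1,1,3,2,3} = 0
G(21) = mex{0,0,0,3,2} = 1
G(22) = mex{1,1,1,2,3} = 0
G(23) = mex{0,0,0,3,2} = 1
G(24) = mex{1,1,1,0,3} = 2
G(25) = mex{2,0,0,1,0} = 3
G_B(25) = 3.
Combined Grundy value = 1 ⊕ 3 = 2.

2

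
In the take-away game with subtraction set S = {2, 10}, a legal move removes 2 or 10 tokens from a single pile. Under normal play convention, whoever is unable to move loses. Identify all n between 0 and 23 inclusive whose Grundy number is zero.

0, 1, 4, 5, 8, 9, 12, 13, 16, 17, 20, 21

G(0) = 0
G(1) = mex{} = 0
G(2) = mex{0} = 1
G(3) = mex{0} = 1
G(4) = mex{1} = 0
G(5) = mex{1} = 0
G(6) = mex{0} = 1
G(7) = mex{0} = 1
G(8) = mex{1} = 0
G(9) = mex{1} = 0
G(10) = mex{0,0} = 1
G(11) = mex{0,0} = 1
G(12) = mex{1,1} = 0
G(13) = mex{1,1} = 0
G(14) = mex{0,0} = 1
G(15) = mex{0,0} = 1
G(16) = mex{1,1} = 0
G(17) = mex{1,1} = 0
G(18) = mex{0,0} = 1
G(19) = mex{0,0} = 1
G(20) = mex{1,1} = 0
G(21) = mex{1,1} = 0
G(22) = mex{0,0} = 1
G(23) = mex{0,0} = 1
P-positions are exactly the n with G(n) = 0.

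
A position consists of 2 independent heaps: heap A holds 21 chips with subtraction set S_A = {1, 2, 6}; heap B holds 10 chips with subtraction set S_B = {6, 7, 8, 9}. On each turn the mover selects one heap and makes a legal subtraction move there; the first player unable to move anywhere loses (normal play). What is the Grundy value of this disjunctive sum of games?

Heap A, S = {1, 2, 6}:
G(0) = 0
G(1) = mex{0} = 1
G(2) = mex{1,0} = 2
G(3) = mex{2,1} = 0
G(4) = mex{0,2} = 1
G(5) = mex{1,0} = 2
G(6) = mex{2,1,0} = 3
G(7) = mex{3,2,1} = 0
G(8) = mex{0,3,2} = 1
G(9) = mex{1,0,0} = 2
G(10) = mex{2,1,1} = 0
G(11) = mex{0,2,2} = 1
G(12) = mex{1,0,3} = 2
G(13) = mex{2,1,0} = 3
G(14) = mex{3,2,1} = 0
G(15) = mex{0,3,2} = 1
G(16) = mex{1,0,0} = 2
G(17) = mex{2,1,1} = 0
G(18) = mex{0,2,2} = 1
G(19) = mex{1,0,3} = 2
G(20) = mex{2,1,0} = 3
G(21) = mex{3,2,1} = 0
G_A(21) = 0.
Heap B, S = {6, 7, 8, 9}:
G(0) = 0
G(1) = mex{} = 0
G(2) = mex{} = 0
G(3) = mex{} = 0
G(4) = mex{} = 0
G(5) = mex{} = 0
G(6) = mex{0} = 1
G(7) = mex{0,0} = 1
G(8) = mex{0,0,0} = 1
G(9) = mex{0,0,0,0} = 1
G(10) = mex{0,0,0,0} = 1
G_B(10) = 1.
Combined Grundy value = 0 ⊕ 1 = 1.

1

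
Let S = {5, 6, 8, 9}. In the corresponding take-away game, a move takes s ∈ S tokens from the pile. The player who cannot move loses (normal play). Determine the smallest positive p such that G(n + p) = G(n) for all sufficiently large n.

14

G(0) = 0
G(1) = mex{} = 0
G(2) = mex{} = 0
G(3) = mex{} = 0
G(4) = mex{} = 0
G(5) = mex{0} = 1
G(6) = mex{0,0} = 1
G(7) = mex{0,0} = 1
G(8) = mex{0,0,0} = 1
G(9) = mex{0,0,0,0} = 1
G(10) = mex{1,0,0,0} = 2
G(11) = mex{1,1,0,0} = 2
G(12) = mex{1,1,0,0} = 2
G(13) = mex{1,1,1,0} = 2
G(14) = mex{1,1,1,1} = 0
G(15) = mex{2,1,1,1} = 0
G(16) = mex{2,2,1,1} = 0
G(17) = mex{2,2,1,1} = 0
G(18) = mex{2,2,2,1} = 0
G(19) = mex{0,2,2,2} = 1
G(20) = mex{0,0,2,2} = 1
G(21) = mex{0,0,2,2} = 1
G(22) = mex{0,0,0,2} = 1
G(23) = mex{0,0,0,0} = 1
G(24) = mex{1,0,0,0} = 2
G(25) = mex{1,1,0,0} = 2
G(26) = mex{1,1,0,0} = 2
G(27) = mex{1,1,1,0} = 2
G(28) = mex{1,1,1,1} = 0
G(29) = mex{2,1,1,1} = 0
G(n+14) = G(n) holds for n = 0,…,8 (a full window of length max(S) = 9), so the sequence is purely periodic with period 14.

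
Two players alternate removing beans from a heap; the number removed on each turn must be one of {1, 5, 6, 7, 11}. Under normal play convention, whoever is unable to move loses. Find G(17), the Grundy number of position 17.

G(0) = 0
G(1) = mex{0} = 1
G(2) = mex{1} = 0
G(3) = mex{0} = 1
G(4) = mex{1} = 0
G(5) = mex{0,0} = 1
G(6) = mex{1,1,0} = 2
G(7) = mex{2,0,1,0} = 3
G(8) = mex{3,1,0,1} = 2
G(9) = mex{2,0,1,0} = 3
G(10) = mex{3,1,0,1} = 2
G(11) = mex{2,2,1,0,0} = 3
G(12) = mex{3,3,2,1,1} = 0
G(13) = mex{0,2,3,2,0} = 1
G(14) = mex{1,3,2,3,1} = 0
G(15) = mex{0,2,3,2,0} = 1
G(16) = mex{1,3,2,3,1} = 0
G(17) = mex{0,0,3,2,2} = 1

1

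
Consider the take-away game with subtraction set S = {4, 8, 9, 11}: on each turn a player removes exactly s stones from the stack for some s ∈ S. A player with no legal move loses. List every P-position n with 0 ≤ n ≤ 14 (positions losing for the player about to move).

G(0) = 0
G(1) = mex{} = 0
G(2) = mex{} = 0
G(3) = mex{} = 0
G(4) = mex{0} = 1
G(5) = mex{0} = 1
G(6) = mex{0} = 1
G(7) = mex{0} = 1
G(8) = mex{1,0} = 2
G(9) = mex{1,0,0} = 2
G(10) = mex{1,0,0} = 2
G(11) = mex{1,0,0,0} = 2
G(12) = mex{2,1,0,0} = 3
G(13) = mex{2,1,1,0} = 3
G(14) = mex{2,1,1,0} = 3
P-positions are exactly the n with G(n) = 0.

0, 1, 2, 3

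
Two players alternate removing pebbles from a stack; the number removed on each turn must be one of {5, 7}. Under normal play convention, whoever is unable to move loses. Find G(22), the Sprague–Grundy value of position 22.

2

n :  0  1  2  3  4  5  6  7  8  9 10 11 12 13 14 15 16 17 18 19 20 21 22
G :  0  0  0  0  0  1  1  1  1  1  2  2  0  0  0  0  0  1  1  1  1  1  2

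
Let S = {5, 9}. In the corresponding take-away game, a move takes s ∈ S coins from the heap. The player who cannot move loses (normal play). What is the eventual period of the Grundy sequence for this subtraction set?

G(0) = 0
G(1) = mex{} = 0
G(2) = mex{} = 0
G(3) = mex{} = 0
G(4) = mex{} = 0
G(5) = mex{0} = 1
G(6) = mex{0} = 1
G(7) = mex{0} = 1
G(8) = mex{0} = 1
G(9) = mex{0,0} = 1
G(10) = mex{1,0} = 2
G(11) = mex{1,0} = 2
G(12) = mex{1,0} = 2
G(13) = mex{1,0} = 2
G(14) = mex{1,1} = 0
G(15) = mex{2,1} = 0
G(16) = mex{2,1} = 0
G(17) = mex{2,1} = 0
G(18) = mex{2,1} = 0
G(19) = mex{0,2} = 1
G(20) = mex{0,2} = 1
G(21) = mex{0,2} = 1
G(22) = mex{0,2} = 1
G(23) = mex{0,0} = 1
G(24) = mex{1,0} = 2
G(25) = mex{1,0} = 2
G(26) = mex{1,0} = 2
G(27) = mex{1,0} = 2
G(28) = mex{1,1} = 0
G(29) = mex{2,1} = 0
G(n+14) = G(n) holds for n = 0,…,8 (a full window of length max(S) = 9), so the sequence is purely periodic with period 14.

14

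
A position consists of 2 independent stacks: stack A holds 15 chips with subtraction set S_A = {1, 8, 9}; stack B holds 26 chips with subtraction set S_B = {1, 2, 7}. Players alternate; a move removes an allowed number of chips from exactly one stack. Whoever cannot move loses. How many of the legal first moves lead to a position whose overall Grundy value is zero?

1

Stack A, S = {1, 8, 9}:
n :  0  1  2  3  4  5  6  7  8  9 10 11 12 13 14 15
G :  0  1  0  1  0  1  0  1  2  3  2  3  2  3  2  3
G_A(15) = 3.
Stack B, S = {1, 2, 7}:
n :  0  1  2  3  4  5  6  7  8  9 10 11 12 13 14 15 16 17 18 19 20 21 22 23 24 25 26
G :  0  1  2  0  1  2  0  1  2  0  1  2  0  1  2  0  1  2  0  1  2  0  1  2  0  1  2
G_B(26) = 2.
Combined Grundy value = 3 ⊕ 2 = 1.
A winning move leaves total XOR = 0, i.e. changes one component's Grundy value g to g ⊕ X where X is the current total.
Stack A: need g' = 3⊕1 = 2. Options: 15−1→G=2, 15−8→G=1, 15−9→G=0. Hits: 1.
Stack B: need g' = 2⊕1 = 3. Options: 26−1→G=1, 26−2→G=0, 26−7→G=1. Hits: 0.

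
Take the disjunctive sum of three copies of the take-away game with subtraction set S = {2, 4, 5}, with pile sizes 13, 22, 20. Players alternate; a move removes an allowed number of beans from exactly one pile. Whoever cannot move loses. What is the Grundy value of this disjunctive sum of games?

0

All piles use S = {2, 4, 5}:
G(0) = 0
G(1) = mex{} = 0
G(2) = mex{0} = 1
G(3) = mex{0} = 1
G(4) = mex{1,0} = 2
G(5) = mex{1,0,0} = 2
G(6) = mex{2,1,0} = 3
G(7) = mex{2,1,1} = 0
G(8) = mex{3,2,1} = 0
G(9) = mex{0,2,2} = 1
G(10) = mex{0,3,2} = 1
G(11) = mex{1,0,3} = 2
G(12) = mex{1,0,0} = 2
G(13) = mex{2,1,0} = 3
G(14) = mex{2,1,1} = 0
G(15) = mex{3,2,1} = 0
G(16) = mex{0,2,2} = 1
G(17) = mex{0,3,2} = 1
G(18) = mex{1,0,3} = 2
G(19) = mex{1,0,0} = 2
G(20) = mex{2,1,0} = 3
G(21) = mex{2,1,1} = 0
G(22) = mex{3,2,1} = 0
Pile A: G(13) = 3.
Pile B: G(22) = 0.
Pile C: G(20) = 3.
Combined Grundy value = 3 ⊕ 0 ⊕ 3 = 0.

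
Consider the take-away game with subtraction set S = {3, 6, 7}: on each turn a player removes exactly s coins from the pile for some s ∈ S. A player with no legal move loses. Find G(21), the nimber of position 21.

0

G(0) = 0
G(1) = mex{} = 0
G(2) = mex{} = 0
G(3) = mex{0} = 1
G(4) = mex{0} = 1
G(5) = mex{0} = 1
G(6) = mex{1,0} = 2
G(7) = mex{1,0,0} = 2
G(8) = mex{1,0,0} = 2
G(9) = mex{2,1,0} = 3
G(10) = mex{2,1,1} = 0
G(11) = mex{2,1,1} = 0
G(12) = mex{3,2,1} = 0
G(13) = mex{0,2,2} = 1
G(14) = mex{0,2,2} = 1
G(15) = mex{0,3,2} = 1
G(16) = mex{1,0,3} = 2
G(17) = mex{1,0,0} = 2
G(18) = mex{1,0,0} = 2
G(19) = mex{2,1,0} = 3
G(20) = mex{2,1,1} = 0
G(21) = mex{2,1,1} = 0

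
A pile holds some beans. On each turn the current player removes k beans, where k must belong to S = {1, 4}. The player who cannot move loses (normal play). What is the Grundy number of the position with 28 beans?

1

G(0) = 0
G(1) = mex{0} = 1
G(2) = mex{1} = 0
G(3) = mex{0} = 1
G(4) = mex{1,0} = 2
G(5) = mex{2,1} = 0
G(6) = mex{0,0} = 1
G(7) = mex{1,1} = 0
G(8) = mex{0,2} = 1
G(9) = mex{1,0} = 2
G(10) = mex{2,1} = 0
G(11) = mex{0,0} = 1
G(12) = mex{1,1} = 0
G(13) = mex{0,2} = 1
G(14) = mex{1,0} = 2
G(15) = mex{2,1} = 0
G(16) = mex{0,0} = 1
G(17) = mex{1,1} = 0
G(18) = mex{0,2} = 1
G(19) = mex{1,0} = 2
G(20) = mex{2,1} = 0
G(21) = mex{0,0} = 1
G(22) = mex{1,1} = 0
G(23) = mex{0,2} = 1
G(24) = mex{1,0} = 2
G(25) = mex{2,1} = 0
G(26) = mex{0,0} = 1
G(27) = mex{1,1} = 0
G(28) = mex{0,2} = 1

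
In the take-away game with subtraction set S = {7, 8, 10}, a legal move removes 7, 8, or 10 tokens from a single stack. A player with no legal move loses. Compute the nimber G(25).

1

G(0) = 0
G(1) = mex{} = 0
G(2) = mex{} = 0
G(3) = mex{} = 0
G(4) = mex{} = 0
G(5) = mex{} = 0
G(6) = mex{} = 0
G(7) = mex{0} = 1
G(8) = mex{0,0} = 1
G(9) = mex{0,0} = 1
G(10) = mex{0,0,0} = 1
G(11) = mex{0,0,0} = 1
G(12) = mex{0,0,0} = 1
G(13) = mex{0,0,0} = 1
G(14) = mex{1,0,0} = 2
G(15) = mex{1,1,0} = 2
G(16) = mex{1,1,0} = 2
G(17) = mex{1,1,1} = 0
G(18) = mex{1,1,1} = 0
G(19) = mex{1,1,1} = 0
G(20) = mex{1,1,1} = 0
G(21) = mex{2,1,1} = 0
G(22) = mex{2,2,1} = 0
G(23) = mex{2,2,1} = 0
G(24) = mex{0,2,2} = 1
G(25) = mex{0,0,2} = 1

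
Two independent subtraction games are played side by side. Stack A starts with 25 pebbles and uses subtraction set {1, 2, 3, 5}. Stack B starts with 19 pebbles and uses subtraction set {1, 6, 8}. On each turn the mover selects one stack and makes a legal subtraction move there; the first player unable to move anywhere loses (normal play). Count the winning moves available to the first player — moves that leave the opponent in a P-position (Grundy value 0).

Stack A, S = {1, 2, 3, 5}:
G(0) = 0
G(1) = mex{0} = 1
G(2) = mex{1,0} = 2
G(3) = mex{2,1,0} = 3
G(4) = mex{3,2,1} = 0
G(5) = mex{0,3,2,0} = 1
G(6) = mex{1,0,3,1} = 2
G(7) = mex{2,1,0,2} = 3
G(8) = mex{3,2,1,3} = 0
G(9) = mex{0,3,2,0} = 1
G(10) = mex{1,0,3,1} = 2
G(11) = mex{2,1,0,2} = 3
G(12) = mex{3,2,1,3} = 0
G(13) = mex{0,3,2,0} = 1
G(14) = mex{1,0,3,1} = 2
G(15) = mex{2,1,0,2} = 3
G(16) = mex{3,2,1,3} = 0
G(17) = mex{0,3,2,0} = 1
G(18) = mex{1,0,3,1} = 2
G(19) = mex{2,1,0,2} = 3
G(20) = mex{3,2,1,3} = 0
G(21) = mex{0,3,2,0} = 1
G(22) = mex{1,0,3,1} = 2
G(23) = mex{2,1,0,2} = 3
G(24) = mex{3,2,1,3} = 0
G(25) = mex{0,3,2,0} = 1
G_A(25) = 1.
Stack B, S = {1, 6, 8}:
G(0) = 0
G(1) = mex{0} = 1
G(2) = mex{1} = 0
G(3) = mex{0} = 1
G(4) = mex{1} = 0
G(5) = mex{0} = 1
G(6) = mex{1,0} = 2
G(7) = mex{2,1} = 0
G(8) = mex{0,0,0} = 1
G(9) = mex{1,1,1} = 0
G(10) = mex{0,0,0} = 1
G(11) = mex{1,1,1} = 0
G(12) = mex{0,2,0} = 1
G(13) = mex{1,0,1} = 2
G(14) = mex{2,1,2} = 0
G(15) = mex{0,0,0} = 1
G(16) = mex{1,1,1} = 0
G(17) = mex{0,0,0} = 1
G(18) = mex{1,1,1} = 0
G(19) = mex{0,2,0} = 1
G_B(19) = 1.
Combined Grundy value = 1 ⊕ 1 = 0.
A winning move leaves total XOR = 0, i.e. changes one component's Grundy value g to g ⊕ X where X is the current total.
Stack A: target g' = 1⊕0 = 1, but every legal move changes the Grundy value (mex property), so 0 moves.
Stack B: target g' = 1⊕0 = 1, but every legal move changes the Grundy value (mex property), so 0 moves.

0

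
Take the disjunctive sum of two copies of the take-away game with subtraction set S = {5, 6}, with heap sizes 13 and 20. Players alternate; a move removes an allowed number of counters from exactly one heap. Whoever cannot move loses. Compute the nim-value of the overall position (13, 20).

1

All heaps use S = {5, 6}:
G(0) = 0
G(1) = mex{} = 0
G(2) = mex{} = 0
G(3) = mex{} = 0
G(4) = mex{} = 0
G(5) = mex{0} = 1
G(6) = mex{0,0} = 1
G(7) = mex{0,0} = 1
G(8) = mex{0,0} = 1
G(9) = mex{0,0} = 1
G(10) = mex{1,0} = 2
G(11) = mex{1,1} = 0
G(12) = mex{1,1} = 0
G(13) = mex{1,1} = 0
G(14) = mex{1,1} = 0
G(15) = mex{2,1} = 0
G(16) = mex{0,2} = 1
G(17) = mex{0,0} = 1
G(18) = mex{0,0} = 1
G(19) = mex{0,0} = 1
G(20) = mex{0,0} = 1
Heap A: G(13) = 0.
Heap B: G(20) = 1.
Combined Grundy value = 0 ⊕ 1 = 1.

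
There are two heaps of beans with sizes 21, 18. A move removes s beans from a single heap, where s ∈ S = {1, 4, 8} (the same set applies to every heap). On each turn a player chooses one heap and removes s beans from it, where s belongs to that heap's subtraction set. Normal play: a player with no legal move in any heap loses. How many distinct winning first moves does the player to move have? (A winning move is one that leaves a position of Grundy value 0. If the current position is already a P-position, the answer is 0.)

2

All heaps use S = {1, 4, 8}:
G(0) = 0
G(1) = mex{0} = 1
G(2) = mex{1} = 0
G(3) = mex{0} = 1
G(4) = mex{1,0} = 2
G(5) = mex{2,1} = 0
G(6) = mex{0,0} = 1
G(7) = mex{1,1} = 0
G(8) = mex{0,2,0} = 1
G(9) = mex{1,0,1} = 2
G(10) = mex{2,1,0} = 3
G(11) = mex{3,0,1} = 2
G(12) = mex{2,1,2} = 0
G(13) = mex{0,2,0} = 1
G(14) = mex{1,3,1} = 0
G(15) = mex{0,2,0} = 1
G(16) = mex{1,0,1} = 2
G(17) = mex{2,1,2} = 0
G(18) = mex{0,0,3} = 1
G(19) = mex{1,1,2} = 0
G(20) = mex{0,2,0} = 1
G(21) = mex{1,0,1} = 2
Heap A: G(21) = 2.
Heap B: G(18) = 1.
Combined Grundy value = 2 ⊕ 1 = 3.
A winning move leaves total XOR = 0, i.e. changes one component's Grundy value g to g ⊕ X where X is the current total.
Heap A: need g' = 2⊕3 = 1. Options: 21−1→G=1, 21−4→G=0, 21−8→G=1. Hits: 2.
Heap B: need g' = 1⊕3 = 2. Options: 18−1→G=0, 18−4→G=0, 18−8→G=3. Hits: 0.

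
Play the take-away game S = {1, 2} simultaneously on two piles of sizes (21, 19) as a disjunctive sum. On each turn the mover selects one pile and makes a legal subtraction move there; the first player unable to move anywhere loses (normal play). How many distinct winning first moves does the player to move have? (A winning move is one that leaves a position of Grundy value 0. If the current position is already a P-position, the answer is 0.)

2

All piles use S = {1, 2}:
G(0) = 0
G(1) = mex{0} = 1
G(2) = mex{1,0} = 2
G(3) = mex{2,1} = 0
G(4) = mex{0,2} = 1
G(5) = mex{1,0} = 2
G(6) = mex{2,1} = 0
G(7) = mex{0,2} = 1
G(8) = mex{1,0} = 2
G(9) = mex{2,1} = 0
G(10) = mex{0,2} = 1
G(11) = mex{1,0} = 2
G(12) = mex{2,1} = 0
G(13) = mex{0,2} = 1
G(14) = mex{1,0} = 2
G(15) = mex{2,1} = 0
G(16) = mex{0,2} = 1
G(17) = mex{1,0} = 2
G(18) = mex{2,1} = 0
G(19) = mex{0,2} = 1
G(20) = mex{1,0} = 2
G(21) = mex{2,1} = 0
Pile A: G(21) = 0.
Pile B: G(19) = 1.
Combined Grundy value = 0 ⊕ 1 = 1.
A winning move leaves total XOR = 0, i.e. changes one component's Grundy value g to g ⊕ X where X is the current total.
Pile A: need g' = 0⊕1 = 1. Options: 21−1→G=2, 21−2→G=1. Hits: 1.
Pile B: need g' = 1⊕1 = 0. Options: 19−1→G=0, 19−2→G=2. Hits: 1.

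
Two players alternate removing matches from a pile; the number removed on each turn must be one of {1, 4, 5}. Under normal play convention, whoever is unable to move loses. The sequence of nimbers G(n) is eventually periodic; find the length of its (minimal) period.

8

n :  0  1  2  3  4  5  6  7  8  9 10 11 12 13 14 15 16 17
G :  0  1  0  1  2  3  2  3  0  1  0  1  2  3  2  3  0  1
G(n+8) = G(n) holds for n = 0,…,4 (a full window of length max(S) = 5), so the sequence is purely periodic with period 8.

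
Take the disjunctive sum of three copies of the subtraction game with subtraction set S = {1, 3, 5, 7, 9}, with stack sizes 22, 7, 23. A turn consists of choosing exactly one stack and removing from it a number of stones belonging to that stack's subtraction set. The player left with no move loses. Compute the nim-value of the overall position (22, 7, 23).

0

All stacks use S = {1, 3, 5, 7, 9}:
n :  0  1  2  3  4  5  6  7  8  9 10 11 12 13 14 15 16 17 18 19 20 21 22 23
G :  0  1  0  1  0  1  0  1  0  1  0  1  0  1  0  1  0  1  0  1  0  1  0  1
Stack A: G(22) = 0.
Stack B: G(7) = 1.
Stack C: G(23) = 1.
Combined Grundy value = 0 ⊕ 1 ⊕ 1 = 0.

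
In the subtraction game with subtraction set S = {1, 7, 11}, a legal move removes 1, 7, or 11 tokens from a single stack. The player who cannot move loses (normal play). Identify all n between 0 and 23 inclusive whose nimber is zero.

G(0) = 0
G(1) = mex{0} = 1
G(2) = mex{1} = 0
G(3) = mex{0} = 1
G(4) = mex{1} = 0
G(5) = mex{0} = 1
G(6) = mex{1} = 0
G(7) = mex{0,0} = 1
G(8) = mex{1,1} = 0
G(9) = mex{0,0} = 1
G(10) = mex{1,1} = 0
G(11) = mex{0,0,0} = 1
G(12) = mex{1,1,1} = 0
G(13) = mex{0,0,0} = 1
G(14) = mex{1,1,1} = 0
G(15) = mex{0,0,0} = 1
G(16) = mex{1,1,1} = 0
G(17) = mex{0,0,0} = 1
G(18) = mex{1,1,1} = 0
G(19) = mex{0,0,0} = 1
G(20) = mex{1,1,1} = 0
G(21) = mex{0,0,0} = 1
G(22) = mex{1,1,1} = 0
G(23) = mex{0,0,0} = 1
P-positions are exactly the n with G(n) = 0.

0, 2, 4, 6, 8, 10, 12, 14, 16, 18, 20, 22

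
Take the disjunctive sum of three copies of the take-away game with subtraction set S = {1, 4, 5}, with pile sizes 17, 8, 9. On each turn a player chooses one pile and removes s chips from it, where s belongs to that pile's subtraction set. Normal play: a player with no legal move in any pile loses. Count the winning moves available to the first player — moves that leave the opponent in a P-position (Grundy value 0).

0

All piles use S = {1, 4, 5}:
G(0) = 0
G(1) = mex{0} = 1
G(2) = mex{1} = 0
G(3) = mex{0} = 1
G(4) = mex{1,0} = 2
G(5) = mex{2,1,0} = 3
G(6) = mex{3,0,1} = 2
G(7) = mex{2,1,0} = 3
G(8) = mex{3,2,1} = 0
G(9) = mex{0,3,2} = 1
G(10) = mex{1,2,3} = 0
G(11) = mex{0,3,2} = 1
G(12) = mex{1,0,3} = 2
G(13) = mex{2,1,0} = 3
G(14) = mex{3,0,1} = 2
G(15) = mex{2,1,0} = 3
G(16) = mex{3,2,1} = 0
G(17) = mex{0,3,2} = 1
Pile A: G(17) = 1.
Pile B: G(8) = 0.
Pile C: G(9) = 1.
Combined Grundy value = 1 ⊕ 0 ⊕ 1 = 0.
A winning move leaves total XOR = 0, i.e. changes one component's Grundy value g to g ⊕ X where X is the current total.
Pile A: target g' = 1⊕0 = 1, but every legal move changes the Grundy value (mex property), so 0 moves.
Pile B: target g' = 0⊕0 = 0, but every legal move changes the Grundy value (mex property), so 0 moves.
Pile C: target g' = 1⊕0 = 1, but every legal move changes the Grundy value (mex property), so 0 moves.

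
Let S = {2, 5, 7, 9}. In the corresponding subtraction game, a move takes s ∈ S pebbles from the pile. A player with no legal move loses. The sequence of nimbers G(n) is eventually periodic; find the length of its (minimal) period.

n :  0  1  2  3  4  5  6  7  8  9 10 11 12 13 14 15 16 17 18 19 20 21 22 23 24 25 26 27 28 29 30 31 32 33 34 35 36 37 38 39 40 41 42 43 44 45 46 47 48 49 50 51 52 53
G :  0  0  1  1  0  2  1  3  2  2  3  3  0  4  1  0  0  1  1  2  2  3  3  2  4  3  0  0  1  1  0  2  1  3  2  2  3  3  0  4  1  0  0  1  1  2  2  3  3  2  4  3  0  0
G(n+26) = G(n) holds for n = 0,…,8 (a full window of length max(S) = 9), so the sequence is purely periodic with period 26.

26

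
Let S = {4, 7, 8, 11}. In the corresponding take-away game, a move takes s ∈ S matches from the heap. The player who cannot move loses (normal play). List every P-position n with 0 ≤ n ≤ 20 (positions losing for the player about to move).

0, 1, 2, 3, 15, 16, 17, 18

n :  0  1  2  3  4  5  6  7  8  9 10 11 12 13 14 15 16 17 18 19 20
G :  0  0  0  0  1  1  1  1  2  2  2  2  3  3  3  0  0  0  0  1  1
P-positions are exactly the n with G(n) = 0.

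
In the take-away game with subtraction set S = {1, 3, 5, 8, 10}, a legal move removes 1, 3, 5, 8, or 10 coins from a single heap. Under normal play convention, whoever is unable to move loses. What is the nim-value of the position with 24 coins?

n :  0  1  2  3  4  5  6  7  8  9 10 11 12 13 14 15 16 17 18 19 20 21 22 23 24
G :  0  1  0  1  0  1  0  1  2  3  2  3  2  0  1  0  1  0  1  0  1  2  3  2  3

3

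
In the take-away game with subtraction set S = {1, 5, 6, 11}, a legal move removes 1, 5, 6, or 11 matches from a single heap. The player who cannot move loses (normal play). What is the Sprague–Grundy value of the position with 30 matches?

2

G(0) = 0
G(1) = mex{0} = 1
G(2) = mex{1} = 0
G(3) = mex{0} = 1
G(4) = mex{1} = 0
G(5) = mex{0,0} = 1
G(6) = mex{1,1,0} = 2
G(7) = mex{2,0,1} = 3
G(8) = mex{3,1,0} = 2
G(9) = mex{2,0,1} = 3
G(10) = mex{3,1,0} = 2
G(11) = mex{2,2,1,0} = 3
G(12) = mex{3,3,2,1} = 0
G(13) = mex{0,2,3,0} = 1
G(14) = mex{1,3,2,1} = 0
G(15) = mex{0,2,3,0} = 1
G(16) = mex{1,3,2,1} = 0
G(17) = mex{0,0,3,2} = 1
G(18) = mex{1,1,0,3} = 2
G(19) = mex{2,0,1,2} = 3
G(20) = mex{3,1,0,3} = 2
G(21) = mex{2,0,1,2} = 3
G(22) = mex{3,1,0,3} = 2
G(23) = mex{2,2,1,0} = 3
G(24) = mex{3,3,2,1} = 0
G(25) = mex{0,2,3,0} = 1
G(26) = mex{1,3,2,1} = 0
G(27) = mex{0,2,3,0} = 1
G(28) = mex{1,3,2,1} = 0
G(29) = mex{0,0,3,2} = 1
G(30) = mex{1,1,0,3} = 2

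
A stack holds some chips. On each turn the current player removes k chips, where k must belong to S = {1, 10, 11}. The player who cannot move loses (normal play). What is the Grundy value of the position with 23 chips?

1

n :  0  1  2  3  4  5  6  7  8  9 10 11 12 13 14 15 16 17 18 19 20 21 22 23
G :  0  1  0  1  0  1  0  1  0  1  2  3  2  3  2  3  2  3  2  3  0  1  0  1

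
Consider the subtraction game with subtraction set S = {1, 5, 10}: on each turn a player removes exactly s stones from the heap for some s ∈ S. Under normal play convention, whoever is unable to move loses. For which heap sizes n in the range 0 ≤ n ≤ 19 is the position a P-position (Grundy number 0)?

G(0) = 0
G(1) = mex{0} = 1
G(2) = mex{1} = 0
G(3) = mex{0} = 1
G(4) = mex{1} = 0
G(5) = mex{0,0} = 1
G(6) = mex{1,1} = 0
G(7) = mex{0,0} = 1
G(8) = mex{1,1} = 0
G(9) = mex{0,0} = 1
G(10) = mex{1,1,0} = 2
G(11) = mex{2,0,1} = 3
G(12) = mex{3,1,0} = 2
G(13) = mex{2,0,1} = 3
G(14) = mex{3,1,0} = 2
G(15) = mex{2,2,1} = 0
G(16) = mex{0,3,0} = 1
G(17) = mex{1,2,1} = 0
G(18) = mex{0,3,0} = 1
G(19) = mex{1,2,1} = 0
P-positions are exactly the n with G(n) = 0.

0, 2, 4, 6, 8, 15, 17, 19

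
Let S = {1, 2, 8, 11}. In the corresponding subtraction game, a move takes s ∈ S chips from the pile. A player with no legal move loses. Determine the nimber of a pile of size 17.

n :  0  1  2  3  4  5  6  7  8  9 10 11 12 13 14 15 16 17
G :  0  1  2  0  1  2  0  1  2  0  1  2  0  1  2  0  1  2

2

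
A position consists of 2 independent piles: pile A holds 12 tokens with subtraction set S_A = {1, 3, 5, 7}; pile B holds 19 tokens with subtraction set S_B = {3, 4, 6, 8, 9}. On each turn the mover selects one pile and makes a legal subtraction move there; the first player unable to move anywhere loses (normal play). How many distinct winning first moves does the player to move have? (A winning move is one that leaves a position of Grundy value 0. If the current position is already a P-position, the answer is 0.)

1

Pile A, S = {1, 3, 5, 7}:
n :  0  1  2  3  4  5  6  7  8  9 10 11 12
G :  0  1  0  1  0  1  0  1  0  1  0  1  0
G_A(12) = 0.
Pile B, S = {3, 4, 6, 8, 9}:
G(0) = 0
G(1) = mex{} = 0
G(2) = mex{} = 0
G(3) = mex{0} = 1
G(4) = mex{0,0} = 1
G(5) = mex{0,0} = 1
G(6) = mex{1,0,0} = 2
G(7) = mex{1,1,0} = 2
G(8) = mex{1,1,0,0} = 2
G(9) = mex{2,1,1,0,0} = 3
G(10) = mex{2,2,1,0,0} = 3
G(11) = mex{2,2,1,1,0} = 3
G(12) = mex{3,2,2,1,1} = 0
G(13) = mex{3,3,2,1,1} = 0
G(14) = mex{3,3,2,2,1} = 0
G(15) = mex{0,3,3,2,2} = 1
G(16) = mex{0,0,3,2,2} = 1
G(17) = mex{0,0,3,3,2} = 1
G(18) = mex{1,0,0,3,3} = 2
G(19) = mex{1,1,0,3,3} = 2
G_B(19) = 2.
Combined Grundy value = 0 ⊕ 2 = 2.
A winning move leaves total XOR = 0, i.e. changes one component's Grundy value g to g ⊕ X where X is the current total.
Pile A: need g' = 0⊕2 = 2. Options: 12−1→G=1, 12−3→G=1, 12−5→G=1, 12−7→G=1. Hits: 0.
Pile B: need g' = 2⊕2 = 0. Options: 19−3→G=1, 19−4→G=1, 19−6→G=0, 19−8→G=3, 19−9→G=3. Hits: 1.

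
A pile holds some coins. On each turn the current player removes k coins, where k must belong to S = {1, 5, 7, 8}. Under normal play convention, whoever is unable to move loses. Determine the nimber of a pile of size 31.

n :  0  1  2  3  4  5  6  7  8  9 10 11 12 13 14 15 16 17 18 19 20 21 22 23 24 25 26 27 28 29 30 31
G :  0  1  0  1  0  1  0  1  2  3  2  3  2  3  2  0  1  0  1  0  1  0  1  2  3  2  3  2  3  2  0  1

1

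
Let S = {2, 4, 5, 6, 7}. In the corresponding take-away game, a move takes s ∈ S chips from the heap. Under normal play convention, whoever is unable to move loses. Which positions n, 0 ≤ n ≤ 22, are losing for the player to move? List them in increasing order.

0, 1, 9, 10, 18, 19

G(0) = 0
G(1) = mex{} = 0
G(2) = mex{0} = 1
G(3) = mex{0} = 1
G(4) = mex{1,0} = 2
G(5) = mex{1,0,0} = 2
G(6) = mex{2,1,0,0} = 3
G(7) = mex{2,1,1,0,0} = 3
G(8) = mex{3,2,1,1,0} = 4
G(9) = mex{3,2,2,1,1} = 0
G(10) = mex{4,3,2,2,1} = 0
G(11) = mex{0,3,3,2,2} = 1
G(12) = mex{0,4,3,3,2} = 1
G(13) = mex{1,0,4,3,3} = 2
G(14) = mex{1,0,0,4,3} = 2
G(15) = mex{2,1,0,0,4} = 3
G(16) = mex{2,1,1,0,0} = 3
G(17) = mex{3,2,1,1,0} = 4
G(18) = mex{3,2,2,1,1} = 0
G(19) = mex{4,3,2,2,1} = 0
G(20) = mex{0,3,3,2,2} = 1
G(21) = mex{0,4,3,3,2} = 1
G(22) = mex{1,0,4,3,3} = 2
P-positions are exactly the n with G(n) = 0.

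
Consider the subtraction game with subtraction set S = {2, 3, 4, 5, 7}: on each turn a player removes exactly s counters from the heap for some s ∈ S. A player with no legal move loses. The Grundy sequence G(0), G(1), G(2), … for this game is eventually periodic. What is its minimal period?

G(0) = 0
G(1) = mex{} = 0
G(2) = mex{0} = 1
G(3) = mex{0,0} = 1
G(4) = mex{1,0,0} = 2
G(5) = mex{1,1,0,0} = 2
G(6) = mex{2,1,1,0} = 3
G(7) = mex{2,2,1,1,0} = 3
G(8) = mex{3,2,2,1,0} = 4
G(9) = mex{3,3,2,2,1} = 0
G(10) = mex{4,3,3,2,1} = 0
G(11) = mex{0,4,3,3,2} = 1
G(12) = mex{0,0,4,3,2} = 1
G(13) = mex{1,0,0,4,3} = 2
G(14) = mex{1,1,0,0,3} = 2
G(15) = mex{2,1,1,0,4} = 3
G(16) = mex{2,2,1,1,0} = 3
G(17) = mex{3,2,2,1,0} = 4
G(18) = mex{3,3,2,2,1} = 0
G(19) = mex{4,3,3,2,1} = 0
G(n+9) = G(n) holds for n = 0,…,6 (a full window of length max(S) = 7), so the sequence is purely periodic with period 9.

9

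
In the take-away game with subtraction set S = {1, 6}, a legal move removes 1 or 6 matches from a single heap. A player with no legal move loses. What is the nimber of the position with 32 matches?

0

n :  0  1  2  3  4  5  6  7  8  9 10 11 12 13 14 15 16 17 18 19 20 21 22 23 24 25 26 27 28 29 30 31 32
G :  0  1  0  1  0  1  2  0  1  0  1  0  1  2  0  1  0  1  0  1  2  0  1  0  1  0  1  2  0  1  0  1  0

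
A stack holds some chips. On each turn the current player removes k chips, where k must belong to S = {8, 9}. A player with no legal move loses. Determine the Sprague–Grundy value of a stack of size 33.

G(0) = 0
G(1) = mex{} = 0
G(2) = mex{} = 0
G(3) = mex{} = 0
G(4) = mex{} = 0
G(5) = mex{} = 0
G(6) = mex{} = 0
G(7) = mex{} = 0
G(8) = mex{0} = 1
G(9) = mex{0,0} = 1
G(10) = mex{0,0} = 1
G(11) = mex{0,0} = 1
G(12) = mex{0,0} = 1
G(13) = mex{0,0} = 1
G(14) = mex{0,0} = 1
G(15) = mex{0,0} = 1
G(16) = mex{1,0} = 2
G(17) = mex{1,1} = 0
G(18) = mex{1,1} = 0
G(19) = mex{1,1} = 0
G(20) = mex{1,1} = 0
G(21) = mex{1,1} = 0
G(22) = mex{1,1} = 0
G(23) = mex{1,1} = 0
G(24) = mex{2,1} = 0
G(25) = mex{0,2} = 1
G(26) = mex{0,0} = 1
G(27) = mex{0,0} = 1
G(28) = mex{0,0} = 1
G(29) = mex{0,0} = 1
G(30) = mex{0,0} = 1
G(31) = mex{0,0} = 1
G(32) = mex{0,0} = 1
G(33) = mex{1,0} = 2

2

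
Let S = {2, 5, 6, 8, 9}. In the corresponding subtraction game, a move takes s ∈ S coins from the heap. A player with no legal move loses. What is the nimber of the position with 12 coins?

G(0) = 0
G(1) = mex{} = 0
G(2) = mex{0} = 1
G(3) = mex{0} = 1
G(4) = mex{1} = 0
G(5) = mex{1,0} = 2
G(6) = mex{0,0,0} = 1
G(7) = mex{2,1,0} = 3
G(8) = mex{1,1,1,0} = 2
G(9) = mex{3,0,1,0,0} = 2
G(10) = mex{2,2,0,1,0} = 3
G(11) = mex{2,1,2,1,1} = 0
G(12) = mex{3,3,1,0,1} = 2

2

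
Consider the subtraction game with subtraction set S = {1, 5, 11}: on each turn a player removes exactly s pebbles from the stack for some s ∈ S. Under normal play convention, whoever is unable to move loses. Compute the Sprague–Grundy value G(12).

0

G(0) = 0
G(1) = mex{0} = 1
G(2) = mex{1} = 0
G(3) = mex{0} = 1
G(4) = mex{1} = 0
G(5) = mex{0,0} = 1
G(6) = mex{1,1} = 0
G(7) = mex{0,0} = 1
G(8) = mex{1,1} = 0
G(9) = mex{0,0} = 1
G(10) = mex{1,1} = 0
G(11) = mex{0,0,0} = 1
G(12) = mex{1,1,1} = 0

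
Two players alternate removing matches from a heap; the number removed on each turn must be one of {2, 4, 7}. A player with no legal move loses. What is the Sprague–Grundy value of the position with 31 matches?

G(0) = 0
G(1) = mex{} = 0
G(2) = mex{0} = 1
G(3) = mex{0} = 1
G(4) = mex{1,0} = 2
G(5) = mex{1,0} = 2
G(6) = mex{2,1} = 0
G(7) = mex{2,1,0} = 3
G(8) = mex{0,2,0} = 1
G(9) = mex{3,2,1} = 0
G(10) = mex{1,0,1} = 2
G(11) = mex{0,3,2} = 1
G(12) = mex{2,1,2} = 0
G(13) = mex{1,0,0} = 2
G(14) = mex{0,2,3} = 1
G(15) = mex{2,1,1} = 0
G(16) = mex{1,0,0} = 2
G(17) = mex{0,2,2} = 1
G(18) = mex{2,1,1} = 0
G(19) = mex{1,0,0} = 2
G(20) = mex{0,2,2} = 1
G(21) = mex{2,1,1} = 0
G(22) = mex{1,0,0} = 2
G(23) = mex{0,2,2} = 1
G(24) = mex{2,1,1} = 0
G(25) = mex{1,0,0} = 2
G(26) = mex{0,2,2} = 1
G(27) = mex{2,1,1} = 0
G(28) = mex{1,0,0} = 2
G(29) = mex{0,2,2} = 1
G(30) = mex{2,1,1} = 0
G(31) = mex{1,0,0} = 2

2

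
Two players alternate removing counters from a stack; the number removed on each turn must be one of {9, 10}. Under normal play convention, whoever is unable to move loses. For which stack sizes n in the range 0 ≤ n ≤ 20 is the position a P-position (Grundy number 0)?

0, 1, 2, 3, 4, 5, 6, 7, 8, 19, 20

G(0) = 0
G(1) = mex{} = 0
G(2) = mex{} = 0
G(3) = mex{} = 0
G(4) = mex{} = 0
G(5) = mex{} = 0
G(6) = mex{} = 0
G(7) = mex{} = 0
G(8) = mex{} = 0
G(9) = mex{0} = 1
G(10) = mex{0,0} = 1
G(11) = mex{0,0} = 1
G(12) = mex{0,0} = 1
G(13) = mex{0,0} = 1
G(14) = mex{0,0} = 1
G(15) = mex{0,0} = 1
G(16) = mex{0,0} = 1
G(17) = mex{0,0} = 1
G(18) = mex{1,0} = 2
G(19) = mex{1,1} = 0
G(20) = mex{1,1} = 0
P-positions are exactly the n with G(n) = 0.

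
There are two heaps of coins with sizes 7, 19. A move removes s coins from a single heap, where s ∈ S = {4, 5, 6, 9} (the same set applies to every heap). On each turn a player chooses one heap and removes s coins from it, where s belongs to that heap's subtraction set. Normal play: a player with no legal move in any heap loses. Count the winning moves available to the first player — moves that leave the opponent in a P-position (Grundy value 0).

All heaps use S = {4, 5, 6, 9}:
n :  0  1  2  3  4  5  6  7  8  9 10 11 12 13 14 15 16 17 18 19
G :  0  0  0  0  1  1  1  1  2  2  2  2  3  0  0  0  0  1  1  1
Heap A: G(7) = 1.
Heap B: G(19) = 1.
Combined Grundy value = 1 ⊕ 1 = 0.
A winning move leaves total XOR = 0, i.e. changes one component's Grundy value g to g ⊕ X where X is the current total.
Heap A: target g' = 1⊕0 = 1, but every legal move changes the Grundy value (mex property), so 0 moves.
Heap B: target g' = 1⊕0 = 1, but every legal move changes the Grundy value (mex property), so 0 moves.

0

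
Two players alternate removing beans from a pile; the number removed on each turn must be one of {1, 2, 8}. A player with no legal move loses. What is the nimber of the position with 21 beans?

0

n :  0  1  2  3  4  5  6  7  8  9 10 11 12 13 14 15 16 17 18 19 20 21
G :  0  1  2  0  1  2  0  1  2  0  1  2  0  1  2  0  1  2  0  1  2  0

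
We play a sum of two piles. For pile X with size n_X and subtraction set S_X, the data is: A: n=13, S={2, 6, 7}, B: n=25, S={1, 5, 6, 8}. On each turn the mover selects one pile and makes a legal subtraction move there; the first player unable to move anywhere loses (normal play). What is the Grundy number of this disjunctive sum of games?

Pile A, S = {2, 6, 7}:
G(0) = 0
G(1) = mex{} = 0
G(2) = mex{0} = 1
G(3) = mex{0} = 1
G(4) = mex{1} = 0
G(5) = mex{1} = 0
G(6) = mex{0,0} = 1
G(7) = mex{0,0,0} = 1
G(8) = mex{1,1,0} = 2
G(9) = mex{1,1,1} = 0
G(10) = mex{2,0,1} = 3
G(11) = mex{0,0,0} = 1
G(12) = mex{3,1,0} = 2
G(13) = mex{1,1,1} = 0
G_A(13) = 0.
Pile B, S = {1, 5, 6, 8}:
n :  0  1  2  3  4  5  6  7  8  9 10 11 12 13 14 15 16 17 18 19 20 21 22 23 24 25
G :  0  1  0  1  0  1  2  3  2  3  2  0  1  0  1  0  1  2  3  2  3  2  0  1  0  1
G_B(25) = 1.
Combined Grundy value = 0 ⊕ 1 = 1.

1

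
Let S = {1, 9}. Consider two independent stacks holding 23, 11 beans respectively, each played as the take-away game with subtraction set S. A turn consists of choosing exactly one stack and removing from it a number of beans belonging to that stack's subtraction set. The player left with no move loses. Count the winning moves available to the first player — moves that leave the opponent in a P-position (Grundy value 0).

All stacks use S = {1, 9}:
G(0) = 0
G(1) = mex{0} = 1
G(2) = mex{1} = 0
G(3) = mex{0} = 1
G(4) = mex{1} = 0
G(5) = mex{0} = 1
G(6) = mex{1} = 0
G(7) = mex{0} = 1
G(8) = mex{1} = 0
G(9) = mex{0,0} = 1
G(10) = mex{1,1} = 0
G(11) = mex{0,0} = 1
G(12) = mex{1,1} = 0
G(13) = mex{0,0} = 1
G(14) = mex{1,1} = 0
G(15) = mex{0,0} = 1
G(16) = mex{1,1} = 0
G(17) = mex{0,0} = 1
G(18) = mex{1,1} = 0
G(19) = mex{0,0} = 1
G(20) = mex{1,1} = 0
G(21) = mex{0,0} = 1
G(22) = mex{1,1} = 0
G(23) = mex{0,0} = 1
Stack A: G(23) = 1.
Stack B: G(11) = 1.
Combined Grundy value = 1 ⊕ 1 = 0.
A winning move leaves total XOR = 0, i.e. changes one component's Grundy value g to g ⊕ X where X is the current total.
Stack A: target g' = 1⊕0 = 1, but every legal move changes the Grundy value (mex property), so 0 moves.
Stack B: target g' = 1⊕0 = 1, but every legal move changes the Grundy value (mex property), so 0 moves.

0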